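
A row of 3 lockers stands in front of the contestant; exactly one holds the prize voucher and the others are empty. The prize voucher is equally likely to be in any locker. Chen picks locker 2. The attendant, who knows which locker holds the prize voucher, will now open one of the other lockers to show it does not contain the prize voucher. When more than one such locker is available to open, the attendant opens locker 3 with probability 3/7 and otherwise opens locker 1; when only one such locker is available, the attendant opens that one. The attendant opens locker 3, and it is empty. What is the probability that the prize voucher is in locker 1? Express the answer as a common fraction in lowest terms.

Apply Bayes' rule, conditioning on where the prize voucher actually is.
If it is in locker 1 (prior 1/3): only locker 3 is available, probability 1; weight (1/3)·1 = 1/3.
If it is in locker 2 (prior 1/3): locker 3 is available, opened with probability 3/7; weight (1/3)·(3/7) = 1/7.
If it is in locker 3 (prior 1/3): the attendant opened locker 3, so this case is ruled out; weight (1/3)·0 = 0.
The weights sum to 10/21.
So P(the prize voucher in locker 1 | the attendant opened locker 3) = (1/3) / (10/21) = 7/10.

7/10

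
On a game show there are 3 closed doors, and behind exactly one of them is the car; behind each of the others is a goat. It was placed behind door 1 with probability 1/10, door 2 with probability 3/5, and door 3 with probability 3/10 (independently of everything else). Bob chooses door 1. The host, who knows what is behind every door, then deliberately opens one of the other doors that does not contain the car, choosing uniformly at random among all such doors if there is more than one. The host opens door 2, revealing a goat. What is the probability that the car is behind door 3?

Apply Bayes' rule, conditioning on where the car actually is.
If it is behind door 1 (prior 1/10): the host has 2 equally likely choices, so probability 1/2; weight (1/10)·(1/2) = 1/20.
If it is behind door 2 (prior 3/5): the host opened door 2, so this case is ruled out; weight (3/5)·0 = 0.
If it is behind door 3 (prior 3/10): the host has no choice, probability 1; weight (3/10)·1 = 3/10.
The weights sum to 7/20.
So P(the car behind door 3 | the host opened door 2) = (3/10) / (7/20) = 6/7.

6/7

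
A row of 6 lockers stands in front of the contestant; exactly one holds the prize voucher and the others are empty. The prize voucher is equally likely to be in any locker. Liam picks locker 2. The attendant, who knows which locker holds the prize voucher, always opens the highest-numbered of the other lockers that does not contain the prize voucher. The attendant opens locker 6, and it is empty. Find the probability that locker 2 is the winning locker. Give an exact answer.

1/5

Apply Bayes' rule, conditioning on where the prize voucher actually is.
If it is in any of lockers 1, 2, 3, 4, and 5 (prior 1/6 each): locker 6 is the highest-numbered option available, probability 1; weight (1/6)·1 = 1/6 each.
If it is in locker 6 (prior 1/6): the attendant opened locker 6, so this case is ruled out; weight (1/6)·0 = 0.
The weights sum to 5/6.
So P(the prize voucher in locker 2 | the attendant opened locker 6) = (1/6) / (5/6) = 1/5.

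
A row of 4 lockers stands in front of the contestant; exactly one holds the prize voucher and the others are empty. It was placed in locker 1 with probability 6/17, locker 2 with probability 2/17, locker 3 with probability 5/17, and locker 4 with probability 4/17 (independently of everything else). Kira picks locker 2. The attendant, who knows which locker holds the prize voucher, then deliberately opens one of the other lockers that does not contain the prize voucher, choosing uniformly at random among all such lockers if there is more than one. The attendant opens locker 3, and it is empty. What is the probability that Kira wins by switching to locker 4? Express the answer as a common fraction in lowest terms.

6/17

Consider each possible location of the prize voucher in turn.
If it is in locker 1 (prior 6/17): the attendant has 2 equally likely choices, so probability 1/2; weight (6/17)·(1/2) = 3/17.
If it is in locker 2 (prior 2/17): the attendant has 3 equally likely choices, so probability 1/3; weight (2/17)·(1/3) = 2/51.
If it is in locker 3 (prior 5/17): the attendant opened locker 3, so this case is ruled out; weight (5/17)·0 = 0.
If it is in locker 4 (prior 4/17): the attendant has 2 equally likely choices, so probability 1/2; weight (4/17)·(1/2) = 2/17.
The weights sum to 1/3.
So P(the prize voucher in locker 4 | the attendant opened locker 3) = (2/17) / (1/3) = 6/17.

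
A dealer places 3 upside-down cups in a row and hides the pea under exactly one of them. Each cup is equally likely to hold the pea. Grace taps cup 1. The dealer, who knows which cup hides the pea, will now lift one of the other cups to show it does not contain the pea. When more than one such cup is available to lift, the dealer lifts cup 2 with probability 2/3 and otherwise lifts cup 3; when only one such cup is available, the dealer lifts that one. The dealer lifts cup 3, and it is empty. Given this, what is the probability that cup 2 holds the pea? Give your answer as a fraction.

3/4

Condition on the true location of the pea.
If it is under cup 1 (prior 1/3): cup 2 is available but not opened, probability 1/3; weight (1/3)·(1/3) = 1/9.
If it is under cup 2 (prior 1/3): only cup 3 is available, probability 1; weight (1/3)·1 = 1/3.
If it is under cup 3 (prior 1/3): the dealer opened cup 3, so this case is ruled out; weight (1/3)·0 = 0.
The weights sum to 4/9.
So P(the pea under cup 2 | the dealer opened cup 3) = (1/3) / (4/9) = 3/4.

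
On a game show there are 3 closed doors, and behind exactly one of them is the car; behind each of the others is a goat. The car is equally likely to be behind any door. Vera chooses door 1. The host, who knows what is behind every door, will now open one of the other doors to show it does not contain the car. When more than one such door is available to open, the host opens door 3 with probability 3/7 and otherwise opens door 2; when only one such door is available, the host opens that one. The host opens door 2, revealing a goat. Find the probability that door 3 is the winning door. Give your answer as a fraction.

Condition on the true location of the car.
If it is behind door 1 (prior 1/3): door 3 is available but not opened, probability 4/7; weight (1/3)·(4/7) = 4/21.
If it is behind door 2 (prior 1/3): the host opened door 2, so this case is ruled out; weight (1/3)·0 = 0.
If it is behind door 3 (prior 1/3): only door 2 is available, probability 1; weight (1/3)·1 = 1/3.
The weights sum to 11/21.
So P(the car behind door 3 | the host opened door 2) = (1/3) / (11/21) = 7/11.

7/11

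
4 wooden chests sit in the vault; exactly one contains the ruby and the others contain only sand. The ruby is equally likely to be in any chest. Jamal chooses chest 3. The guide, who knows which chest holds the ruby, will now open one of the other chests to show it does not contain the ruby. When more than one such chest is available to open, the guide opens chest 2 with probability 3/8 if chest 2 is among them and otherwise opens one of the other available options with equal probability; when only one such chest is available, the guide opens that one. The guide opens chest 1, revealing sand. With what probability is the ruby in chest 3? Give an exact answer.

5/23

Condition on the true location of the ruby.
If it is in chest 1 (prior 1/4): the guide opened chest 1, so this case is ruled out; weight (1/4)·0 = 0.
If it is in chest 2 (prior 1/4): chest 2 holds the prize so is unavailable; the guide chooses uniformly among the 2 others, probability 1/2; weight (1/4)·(1/2) = 1/8.
If it is in chest 3 (prior 1/4): chest 2 is available but not opened; chest 1 gets probability (1 − 3/8)/2 = 5/16; weight (1/4)·(5/16) = 5/64.
If it is in chest 4 (prior 1/4): chest 2 is available but not opened, probability 5/8; weight (1/4)·(5/8) = 5/32.
The weights sum to 23/64.
So P(the ruby in chest 3 | the guide opened chest 1) = (5/64) / (23/64) = 5/23.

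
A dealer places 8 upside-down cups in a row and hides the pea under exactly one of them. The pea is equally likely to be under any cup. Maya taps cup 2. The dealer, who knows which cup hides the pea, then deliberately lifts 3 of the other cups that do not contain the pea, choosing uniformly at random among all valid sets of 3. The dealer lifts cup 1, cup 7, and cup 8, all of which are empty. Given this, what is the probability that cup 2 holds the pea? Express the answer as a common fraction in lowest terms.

1/8

Apply Bayes' rule, conditioning on where the pea actually is.
If it is under any of cups 1, 7, and 8 (prior 1/8 each): that cup was opened and seen not to hold the prize — ruled out; weight (1/8)·0 = 0 each.
If it is under cup 2 (prior 1/8): the dealer has 35 equally likely choices, so probability 1/35; weight (1/8)·(1/35) = 1/280.
If it is under any of cups 3, 4, 5, and 6 (prior 1/8 each): the dealer has 20 equally likely choices, so probability 1/20; weight (1/8)·(1/20) = 1/160 each.
The weights sum to 1/35.
So P(the pea under cup 2 | the dealer opened cup 1, cup 7, and cup 8) = (1/280) / (1/35) = 1/8.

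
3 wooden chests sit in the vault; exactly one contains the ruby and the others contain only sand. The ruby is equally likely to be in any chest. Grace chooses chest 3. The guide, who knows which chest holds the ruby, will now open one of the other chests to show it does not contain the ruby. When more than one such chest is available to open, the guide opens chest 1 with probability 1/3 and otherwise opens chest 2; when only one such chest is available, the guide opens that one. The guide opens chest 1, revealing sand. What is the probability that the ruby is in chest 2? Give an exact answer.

3/4

Apply Bayes' rule, conditioning on where the ruby actually is.
If it is in chest 1 (prior 1/3): the guide opened chest 1, so this case is ruled out; weight (1/3)·0 = 0.
If it is in chest 2 (prior 1/3): only chest 1 is available, probability 1; weight (1/3)·1 = 1/3.
If it is in chest 3 (prior 1/3): chest 1 is available, opened with probability 1/3; weight (1/3)·(1/3) = 1/9.
The weights sum to 4/9.
So P(the ruby in chest 2 | the guide opened chest 1) = (1/3) / (4/9) = 3/4.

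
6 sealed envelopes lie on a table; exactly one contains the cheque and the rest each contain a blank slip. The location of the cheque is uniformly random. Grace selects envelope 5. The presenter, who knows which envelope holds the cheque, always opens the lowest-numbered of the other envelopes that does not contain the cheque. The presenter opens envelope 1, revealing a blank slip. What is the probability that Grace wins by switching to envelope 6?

1/5

Apply Bayes' rule, conditioning on where the cheque actually is.
If it is in envelope 1 (prior 1/6): the presenter opened envelope 1, so this case is ruled out; weight (1/6)·0 = 0.
If it is in any of envelopes 2, 3, 4, 5, and 6 (prior 1/6 each): envelope 1 is the lowest-numbered option available, probability 1; weight (1/6)·1 = 1/6 each.
The weights sum to 5/6.
So P(the cheque in envelope 6 | the presenter opened envelope 1) = (1/6) / (5/6) = 1/5.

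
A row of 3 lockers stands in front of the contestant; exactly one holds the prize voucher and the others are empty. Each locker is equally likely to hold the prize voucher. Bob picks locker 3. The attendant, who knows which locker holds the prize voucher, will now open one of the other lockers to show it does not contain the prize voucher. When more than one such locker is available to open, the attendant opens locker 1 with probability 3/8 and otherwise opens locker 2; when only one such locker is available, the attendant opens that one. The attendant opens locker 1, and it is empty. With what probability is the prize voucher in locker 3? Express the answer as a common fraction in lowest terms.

Consider each possible location of the prize voucher in turn.
If it is in locker 1 (prior 1/3): the attendant opened locker 1, so this case is ruled out; weight (1/3)·0 = 0.
If it is in locker 2 (prior 1/3): only locker 1 is available, probability 1; weight (1/3)·1 = 1/3.
If it is in locker 3 (prior 1/3): locker 1 is available, opened with probability 3/8; weight (1/3)·(3/8) = 1/8.
The weights sum to 11/24.
So P(the prize voucher in locker 3 | the attendant opened locker 1) = (1/8) / (11/24) = 3/11.

3/11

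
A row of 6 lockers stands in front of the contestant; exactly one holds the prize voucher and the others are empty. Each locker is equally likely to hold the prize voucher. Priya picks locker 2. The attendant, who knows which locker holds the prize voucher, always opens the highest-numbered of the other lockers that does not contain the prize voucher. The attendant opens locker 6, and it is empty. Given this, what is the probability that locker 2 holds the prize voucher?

1/5

Consider each possible location of the prize voucher in turn.
If it is in any of lockers 1, 2, 3, 4, and 5 (prior 1/6 each): locker 6 is the highest-numbered option available, probability 1; weight (1/6)·1 = 1/6 each.
If it is in locker 6 (prior 1/6): the attendant opened locker 6, so this case is ruled out; weight (1/6)·0 = 0.
The weights sum to 5/6.
So P(the prize voucher in locker 2 | the attendant opened locker 6) = (1/6) / (5/6) = 1/5.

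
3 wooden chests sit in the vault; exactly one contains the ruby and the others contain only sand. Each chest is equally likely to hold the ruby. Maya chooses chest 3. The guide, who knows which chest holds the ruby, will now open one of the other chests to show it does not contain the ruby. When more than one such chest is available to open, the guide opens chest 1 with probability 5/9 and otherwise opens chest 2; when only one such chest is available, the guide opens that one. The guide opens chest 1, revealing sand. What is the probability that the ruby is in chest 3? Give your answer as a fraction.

Apply Bayes' rule, conditioning on where the ruby actually is.
If it is in chest 1 (prior 1/3): the guide opened chest 1, so this case is ruled out; weight (1/3)·0 = 0.
If it is in chest 2 (prior 1/3): only chest 1 is available, probability 1; weight (1/3)·1 = 1/3.
If it is in chest 3 (prior 1/3): chest 1 is available, opened with probability 5/9; weight (1/3)·(5/9) = 5/27.
The weights sum to 14/27.
So P(the ruby in chest 3 | the guide opened chest 1) = (5/27) / (14/27) = 5/14.

5/14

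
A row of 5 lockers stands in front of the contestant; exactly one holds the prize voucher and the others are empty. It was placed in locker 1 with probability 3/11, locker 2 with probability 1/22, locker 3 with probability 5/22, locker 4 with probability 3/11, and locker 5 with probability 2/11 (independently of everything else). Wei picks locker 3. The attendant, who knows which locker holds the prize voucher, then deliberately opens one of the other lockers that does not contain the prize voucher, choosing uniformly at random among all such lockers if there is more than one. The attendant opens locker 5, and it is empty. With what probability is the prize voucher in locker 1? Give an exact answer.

Condition on the true location of the prize voucher.
If it is in either of lockers 1 and 4 (prior 3/11 each): the attendant has 3 equally likely choices, so probability 1/3; weight (3/11)·(1/3) = 1/11 each.
If it is in locker 2 (prior 1/22): the attendant has 3 equally likely choices, so probability 1/3; weight (1/22)·(1/3) = 1/66.
If it is in locker 3 (prior 5/22): the attendant has 4 equally likely choices, so probability 1/4; weight (5/22)·(1/4) = 5/88.
If it is in locker 5 (prior 2/11): the attendant opened locker 5, so this case is ruled out; weight (2/11)·0 = 0.
The weights sum to 67/264.
So P(the prize voucher in locker 1 | the attendant opened locker 5) = (1/11) / (67/264) = 24/67.

24/67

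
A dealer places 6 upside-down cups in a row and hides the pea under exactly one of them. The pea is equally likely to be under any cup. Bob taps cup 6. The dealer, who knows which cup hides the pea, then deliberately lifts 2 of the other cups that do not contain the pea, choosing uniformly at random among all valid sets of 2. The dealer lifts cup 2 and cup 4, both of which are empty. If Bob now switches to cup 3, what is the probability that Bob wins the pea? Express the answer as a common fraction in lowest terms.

5/18

Apply Bayes' rule, conditioning on where the pea actually is.
If it is under any of cups 1, 3, and 5 (prior 1/6 each): the dealer has 6 equally likely choices, so probability 1/6; weight (1/6)·(1/6) = 1/36 each.
If it is under either of cups 2 and 4 (prior 1/6 each): that cup was opened and seen not to hold the prize — ruled out; weight (1/6)·0 = 0 each.
If it is under cup 6 (prior 1/6): the dealer has 10 equally likely choices, so probability 1/10; weight (1/6)·(1/10) = 1/60.
The weights sum to 1/10.
So P(the pea under cup 3 | the dealer opened cup 2 and cup 4) = (1/36) / (1/10) = 5/18.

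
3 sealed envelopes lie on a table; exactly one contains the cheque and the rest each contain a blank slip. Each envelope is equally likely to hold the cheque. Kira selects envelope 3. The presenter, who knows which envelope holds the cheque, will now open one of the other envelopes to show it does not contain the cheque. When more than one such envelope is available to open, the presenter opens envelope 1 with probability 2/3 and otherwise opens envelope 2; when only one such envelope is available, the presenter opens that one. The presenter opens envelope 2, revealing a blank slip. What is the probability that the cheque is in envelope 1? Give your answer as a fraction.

Consider each possible location of the cheque in turn.
If it is in envelope 1 (prior 1/3): only envelope 2 is available, probability 1; weight (1/3)·1 = 1/3.
If it is in envelope 2 (prior 1/3): the presenter opened envelope 2, so this case is ruled out; weight (1/3)·0 = 0.
If it is in envelope 3 (prior 1/3): envelope 1 is available but not opened, probability 1/3; weight (1/3)·(1/3) = 1/9.
The weights sum to 4/9.
So P(the cheque in envelope 1 | the presenter opened envelope 2) = (1/3) / (4/9) = 3/4.

3/4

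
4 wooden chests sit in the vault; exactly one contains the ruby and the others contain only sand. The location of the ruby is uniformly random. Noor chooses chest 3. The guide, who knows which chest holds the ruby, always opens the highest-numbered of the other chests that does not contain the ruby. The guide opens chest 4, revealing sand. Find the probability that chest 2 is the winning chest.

1/3

Consider each possible location of the ruby in turn.
If it is in any of chests 1, 2, and 3 (prior 1/4 each): chest 4 is the highest-numbered option available, probability 1; weight (1/4)·1 = 1/4 each.
If it is in chest 4 (prior 1/4): the guide opened chest 4, so this case is ruled out; weight (1/4)·0 = 0.
The weights sum to 3/4.
So P(the ruby in chest 2 | the guide opened chest 4) = (1/4) / (3/4) = 1/3.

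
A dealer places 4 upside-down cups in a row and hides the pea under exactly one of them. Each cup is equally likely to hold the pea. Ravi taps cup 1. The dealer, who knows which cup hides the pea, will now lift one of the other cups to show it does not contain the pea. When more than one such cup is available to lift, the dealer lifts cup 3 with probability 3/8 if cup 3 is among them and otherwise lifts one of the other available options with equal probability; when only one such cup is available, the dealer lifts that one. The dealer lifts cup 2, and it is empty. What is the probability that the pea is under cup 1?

5/23

Consider each possible location of the pea in turn.
If it is under cup 1 (prior 1/4): cup 3 is available but not opened; cup 2 gets probability (1 − 3/8)/2 = 5/16; weight (1/4)·(5/16) = 5/64.
If it is under cup 2 (prior 1/4): the dealer opened cup 2, so this case is ruled out; weight (1/4)·0 = 0.
If it is under cup 3 (prior 1/4): cup 3 holds the prize so is unavailable; the dealer chooses uniformly among the 2 others, probability 1/2; weight (1/4)·(1/2) = 1/8.
If it is under cup 4 (prior 1/4): cup 3 is available but not opened, probability 5/8; weight (1/4)·(5/8) = 5/32.
The weights sum to 23/64.
So P(the pea under cup 1 | the dealer opened cup 2) = (5/64) / (23/64) = 5/23.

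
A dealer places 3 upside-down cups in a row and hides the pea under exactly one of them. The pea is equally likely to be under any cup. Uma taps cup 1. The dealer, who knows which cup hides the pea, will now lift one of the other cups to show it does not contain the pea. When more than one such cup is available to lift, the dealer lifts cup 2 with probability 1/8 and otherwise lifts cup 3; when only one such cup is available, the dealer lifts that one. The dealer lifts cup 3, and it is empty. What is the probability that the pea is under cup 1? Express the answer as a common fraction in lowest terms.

7/15

Consider each possible location of the pea in turn.
If it is under cup 1 (prior 1/3): cup 2 is available but not opened, probability 7/8; weight (1/3)·(7/8) = 7/24.
If it is under cup 2 (prior 1/3): only cup 3 is available, probability 1; weight (1/3)·1 = 1/3.
If it is under cup 3 (prior 1/3): the dealer opened cup 3, so this case is ruled out; weight (1/3)·0 = 0.
The weights sum to 5/8.
So P(the pea under cup 1 | the dealer opened cup 3) = (7/24) / (5/8) = 7/15.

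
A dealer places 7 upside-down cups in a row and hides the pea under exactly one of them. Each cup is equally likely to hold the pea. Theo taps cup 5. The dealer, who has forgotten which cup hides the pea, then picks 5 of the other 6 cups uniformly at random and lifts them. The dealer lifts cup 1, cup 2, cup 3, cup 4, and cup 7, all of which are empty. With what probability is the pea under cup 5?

1/2

Consider each possible location of the pea in turn.
If it is under any of cups 1, 2, 3, 4, and 7 (prior 1/7 each): that cup was opened and seen not to hold the prize — ruled out; weight (1/7)·0 = 0 each.
If it is under either of cups 5 and 6 (prior 1/7 each): the dealer picks exactly this set with probability 1/6 regardless, and none is the prize; weight (1/7)·(1/6) = 1/42 each.
The weights sum to 1/21.
So P(the pea under cup 5 | the dealer opened cup 1, cup 2, cup 3, cup 4, and cup 7) = (1/42) / (1/21) = 1/2.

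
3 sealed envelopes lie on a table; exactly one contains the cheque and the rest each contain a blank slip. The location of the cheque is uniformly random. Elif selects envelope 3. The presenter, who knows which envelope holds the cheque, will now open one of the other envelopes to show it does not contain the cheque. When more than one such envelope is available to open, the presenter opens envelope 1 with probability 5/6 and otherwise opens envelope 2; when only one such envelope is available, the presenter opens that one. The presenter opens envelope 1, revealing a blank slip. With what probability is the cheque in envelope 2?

6/11

Consider each possible location of the cheque in turn.
If it is in envelope 1 (prior 1/3): the presenter opened envelope 1, so this case is ruled out; weight (1/3)·0 = 0.
If it is in envelope 2 (prior 1/3): only envelope 1 is available, probability 1; weight (1/3)·1 = 1/3.
If it is in envelope 3 (prior 1/3): envelope 1 is available, opened with probability 5/6; weight (1/3)·(5/6) = 5/18.
The weights sum to 11/18.
So P(the cheque in envelope 2 | the presenter opened envelope 1) = (1/3) / (11/18) = 6/11.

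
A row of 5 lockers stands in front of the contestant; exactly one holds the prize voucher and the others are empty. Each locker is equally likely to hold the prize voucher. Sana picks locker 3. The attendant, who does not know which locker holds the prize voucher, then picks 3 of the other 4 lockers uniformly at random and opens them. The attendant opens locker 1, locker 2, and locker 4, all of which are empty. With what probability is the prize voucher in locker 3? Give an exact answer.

Apply Bayes' rule, conditioning on where the prize voucher actually is.
If it is in any of lockers 1, 2, and 4 (prior 1/5 each): that locker was opened and seen not to hold the prize — ruled out; weight (1/5)·0 = 0 each.
If it is in either of lockers 3 and 5 (prior 1/5 each): the attendant picks exactly this set with probability 1/4 regardless, and none is the prize; weight (1/5)·(1/4) = 1/20 each.
The weights sum to 1/10.
So P(the prize voucher in locker 3 | the attendant opened locker 1, locker 2, and locker 4) = (1/20) / (1/10) = 1/2.

1/2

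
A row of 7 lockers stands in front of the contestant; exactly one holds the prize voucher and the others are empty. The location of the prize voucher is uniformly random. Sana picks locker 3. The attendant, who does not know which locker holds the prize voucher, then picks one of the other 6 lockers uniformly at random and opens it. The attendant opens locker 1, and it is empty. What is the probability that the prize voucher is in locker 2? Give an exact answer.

Because the attendant chose which locker to open without knowing where the prize voucher is, the choice is independent of the prize location. Learning that locker 1 does not hold the prize voucher simply rules out that one location and leaves the remaining 6 lockers still equally likely by symmetry.
So P(the prize voucher in locker 2) = 1/6.

1/6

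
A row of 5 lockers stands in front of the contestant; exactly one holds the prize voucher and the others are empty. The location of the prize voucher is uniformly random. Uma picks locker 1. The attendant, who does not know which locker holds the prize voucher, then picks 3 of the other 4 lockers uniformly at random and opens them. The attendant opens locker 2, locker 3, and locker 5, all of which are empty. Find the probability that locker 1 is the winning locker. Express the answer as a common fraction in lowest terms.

Consider each possible location of the prize voucher in turn.
If it is in either of lockers 1 and 4 (prior 1/5 each): the attendant picks exactly this set with probability 1/4 regardless, and none is the prize; weight (1/5)·(1/4) = 1/20 each.
If it is in any of lockers 2, 3, and 5 (prior 1/5 each): that locker was opened and seen not to hold the prize — ruled out; weight (1/5)·0 = 0 each.
The weights sum to 1/10.
So P(the prize voucher in locker 1 | the attendant opened locker 2, locker 3, and locker 5) = (1/20) / (1/10) = 1/2.

1/2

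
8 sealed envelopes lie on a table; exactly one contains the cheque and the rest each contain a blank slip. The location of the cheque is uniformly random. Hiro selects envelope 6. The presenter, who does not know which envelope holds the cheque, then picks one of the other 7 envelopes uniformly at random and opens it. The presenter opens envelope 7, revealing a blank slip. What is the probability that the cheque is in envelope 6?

Apply Bayes' rule, conditioning on where the cheque actually is.
If it is in any of envelopes 1, 2, 3, 4, 5, 6, and 8 (prior 1/8 each): the presenter picks envelope 7 with probability 1/7 regardless, and it is not the prize; weight (1/8)·(1/7) = 1/56 each.
If it is in envelope 7 (prior 1/8): the presenter opened envelope 7, so this case is ruled out; weight (1/8)·0 = 0.
The weights sum to 1/8.
So P(the cheque in envelope 6 | the presenter opened envelope 7) = (1/56) / (1/8) = 1/7.

1/7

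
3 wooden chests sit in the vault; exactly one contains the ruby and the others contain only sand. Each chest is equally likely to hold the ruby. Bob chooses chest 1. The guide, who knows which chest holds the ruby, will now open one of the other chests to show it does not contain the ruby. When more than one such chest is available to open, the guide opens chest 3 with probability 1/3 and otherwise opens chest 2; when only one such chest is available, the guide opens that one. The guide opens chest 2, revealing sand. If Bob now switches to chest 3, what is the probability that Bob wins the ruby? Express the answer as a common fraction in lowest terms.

3/5

Condition on the true location of the ruby.
If it is in chest 1 (prior 1/3): chest 3 is available but not opened, probability 2/3; weight (1/3)·(2/3) = 2/9.
If it is in chest 2 (prior 1/3): the guide opened chest 2, so this case is ruled out; weight (1/3)·0 = 0.
If it is in chest 3 (prior 1/3): only chest 2 is available, probability 1; weight (1/3)·1 = 1/3.
The weights sum to 5/9.
So P(the ruby in chest 3 | the guide opened chest 2) = (1/3) / (5/9) = 3/5.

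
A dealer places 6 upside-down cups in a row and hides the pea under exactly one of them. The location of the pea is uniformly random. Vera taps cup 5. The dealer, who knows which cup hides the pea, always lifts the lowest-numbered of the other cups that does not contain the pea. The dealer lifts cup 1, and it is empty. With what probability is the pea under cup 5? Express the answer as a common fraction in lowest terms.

Consider each possible location of the pea in turn.
If it is under cup 1 (prior 1/6): the dealer opened cup 1, so this case is ruled out; weight (1/6)·0 = 0.
If it is under any of cups 2, 3, 4, 5, and 6 (prior 1/6 each): cup 1 is the lowest-numbered option available, probability 1; weight (1/6)·1 = 1/6 each.
The weights sum to 5/6.
So P(the pea under cup 5 | the dealer opened cup 1) = (1/6) / (5/6) = 1/5.

1/5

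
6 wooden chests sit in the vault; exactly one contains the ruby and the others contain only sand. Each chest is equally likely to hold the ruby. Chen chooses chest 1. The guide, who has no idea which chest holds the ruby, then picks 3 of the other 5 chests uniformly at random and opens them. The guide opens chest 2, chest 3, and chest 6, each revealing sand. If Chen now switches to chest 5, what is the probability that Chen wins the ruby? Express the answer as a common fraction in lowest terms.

1/3

Because the guide chose which chests to open without knowing where the ruby is, the choice is independent of the prize location. Learning that none of the 3 opened chests holds the ruby simply rules out those 3 locations and leaves the remaining 3 chests still equally likely by symmetry.
So P(the ruby in chest 5) = 1/3.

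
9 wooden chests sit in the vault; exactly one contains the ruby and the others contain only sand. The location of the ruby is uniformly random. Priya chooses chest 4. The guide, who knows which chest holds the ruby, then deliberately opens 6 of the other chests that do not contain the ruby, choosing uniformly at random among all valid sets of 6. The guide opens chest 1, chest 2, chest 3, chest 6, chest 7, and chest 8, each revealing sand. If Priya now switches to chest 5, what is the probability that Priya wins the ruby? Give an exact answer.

Consider each possible location of the ruby in turn.
If it is in any of chests 1, 2, 3, 6, 7, and 8 (prior 1/9 each): that chest was opened and seen not to hold the prize — ruled out; weight (1/9)·0 = 0 each.
If it is in chest 4 (prior 1/9): the guide has 28 equally likely choices, so probability 1/28; weight (1/9)·(1/28) = 1/252.
If it is in either of chests 5 and 9 (prior 1/9 each): the guide has 7 equally likely choices, so probability 1/7; weight (1/9)·(1/7) = 1/63 each.
The weights sum to 1/28.
So P(the ruby in chest 5 | the guide opened chest 1, chest 2, chest 3, chest 6, chest 7, and chest 8) = (1/63) / (1/28) = 4/9.

4/9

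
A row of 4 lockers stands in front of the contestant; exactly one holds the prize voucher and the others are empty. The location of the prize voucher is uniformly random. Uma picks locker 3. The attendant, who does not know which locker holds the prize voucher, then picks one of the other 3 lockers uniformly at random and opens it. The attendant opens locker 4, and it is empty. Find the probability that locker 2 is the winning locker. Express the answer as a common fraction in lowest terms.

1/3

Consider each possible location of the prize voucher in turn.
If it is in any of lockers 1, 2, and 3 (prior 1/4 each): the attendant picks locker 4 with probability 1/3 regardless, and it is not the prize; weight (1/4)·(1/3) = 1/12 each.
If it is in locker 4 (prior 1/4): the attendant opened locker 4, so this case is ruled out; weight (1/4)·0 = 0.
The weights sum to 1/4.
So P(the prize voucher in locker 2 | the attendant opened locker 4) = (1/12) / (1/4) = 1/3.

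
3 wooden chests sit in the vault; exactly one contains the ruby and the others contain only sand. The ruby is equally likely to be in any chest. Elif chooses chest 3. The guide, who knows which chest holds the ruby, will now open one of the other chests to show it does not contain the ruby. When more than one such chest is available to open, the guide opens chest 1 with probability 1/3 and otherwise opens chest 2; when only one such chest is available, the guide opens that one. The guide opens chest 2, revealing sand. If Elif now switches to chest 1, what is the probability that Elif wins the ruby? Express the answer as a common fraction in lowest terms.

3/5

Apply Bayes' rule, conditioning on where the ruby actually is.
If it is in chest 1 (prior 1/3): only chest 2 is available, probability 1; weight (1/3)·1 = 1/3.
If it is in chest 2 (prior 1/3): the guide opened chest 2, so this case is ruled out; weight (1/3)·0 = 0.
If it is in chest 3 (prior 1/3): chest 1 is available but not opened, probability 2/3; weight (1/3)·(2/3) = 2/9.
The weights sum to 5/9.
So P(the ruby in chest 1 | the guide opened chest 2) = (1/3) / (5/9) = 3/5.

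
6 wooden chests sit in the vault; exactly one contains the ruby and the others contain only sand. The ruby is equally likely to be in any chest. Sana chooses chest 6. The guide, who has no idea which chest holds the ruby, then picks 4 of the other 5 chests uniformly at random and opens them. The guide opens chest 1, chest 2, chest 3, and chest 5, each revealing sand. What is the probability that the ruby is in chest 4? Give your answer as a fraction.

1/2

Because the guide chose which chests to open without knowing where the ruby is, the choice is independent of the prize location. Learning that none of the 4 opened chests holds the ruby simply rules out those 4 locations and leaves the remaining 2 chests still equally likely by symmetry.
So P(the ruby in chest 4) = 1/2.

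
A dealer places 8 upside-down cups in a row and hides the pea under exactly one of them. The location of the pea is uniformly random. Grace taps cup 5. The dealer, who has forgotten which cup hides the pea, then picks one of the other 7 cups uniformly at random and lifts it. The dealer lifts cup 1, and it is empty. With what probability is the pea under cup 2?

Because the dealer chose which cup to lift without knowing where the pea is, the choice is independent of the prize location. Learning that cup 1 does not hold the pea simply rules out that one location and leaves the remaining 7 cups still equally likely by symmetry.
So P(the pea under cup 2) = 1/7.

1/7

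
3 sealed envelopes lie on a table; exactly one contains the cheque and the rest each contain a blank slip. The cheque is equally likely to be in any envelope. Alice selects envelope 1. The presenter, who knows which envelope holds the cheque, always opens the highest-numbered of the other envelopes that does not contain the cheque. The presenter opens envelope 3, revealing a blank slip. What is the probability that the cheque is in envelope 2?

1/2

Condition on the true location of the cheque.
If it is in either of envelopes 1 and 2 (prior 1/3 each): envelope 3 is the highest-numbered option available, probability 1; weight (1/3)·1 = 1/3 each.
If it is in envelope 3 (prior 1/3): the presenter opened envelope 3, so this case is ruled out; weight (1/3)·0 = 0.
The weights sum to 2/3.
So P(the cheque in envelope 2 | the presenter opened envelope 3) = (1/3) / (2/3) = 1/2.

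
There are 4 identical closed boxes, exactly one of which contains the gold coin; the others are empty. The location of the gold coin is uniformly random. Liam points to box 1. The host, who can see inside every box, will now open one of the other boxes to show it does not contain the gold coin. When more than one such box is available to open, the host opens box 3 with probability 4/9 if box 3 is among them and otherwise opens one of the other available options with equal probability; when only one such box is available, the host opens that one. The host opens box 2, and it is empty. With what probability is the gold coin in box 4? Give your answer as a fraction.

5/12

Condition on the true location of the gold coin.
If it is in box 1 (prior 1/4): box 3 is available but not opened; box 2 gets probability (1 − 4/9)/2 = 5/18; weight (1/4)·(5/18) = 5/72.
If it is in box 2 (prior 1/4): the host opened box 2, so this case is ruled out; weight (1/4)·0 = 0.
If it is in box 3 (prior 1/4): box 3 holds the prize so is unavailable; the host chooses uniformly among the 2 others, probability 1/2; weight (1/4)·(1/2) = 1/8.
If it is in box 4 (prior 1/4): box 3 is available but not opened, probability 5/9; weight (1/4)·(5/9) = 5/36.
The weights sum to 1/3.
So P(the gold coin in box 4 | the host opened box 2) = (5/36) / (1/3) = 5/12.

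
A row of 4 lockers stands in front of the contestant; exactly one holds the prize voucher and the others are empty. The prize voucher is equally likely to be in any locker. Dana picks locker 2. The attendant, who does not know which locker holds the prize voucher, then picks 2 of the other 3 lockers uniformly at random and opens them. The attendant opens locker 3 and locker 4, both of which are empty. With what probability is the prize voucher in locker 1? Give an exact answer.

Apply Bayes' rule, conditioning on where the prize voucher actually is.
If it is in either of lockers 1 and 2 (prior 1/4 each): the attendant picks exactly this set with probability 1/3 regardless, and none is the prize; weight (1/4)·(1/3) = 1/12 each.
If it is in either of lockers 3 and 4 (prior 1/4 each): that locker was opened and seen not to hold the prize — ruled out; weight (1/4)·0 = 0 each.
The weights sum to 1/6.
So P(the prize voucher in locker 1 | the attendant opened locker 3 and locker 4) = (1/12) / (1/6) = 1/2.

1/2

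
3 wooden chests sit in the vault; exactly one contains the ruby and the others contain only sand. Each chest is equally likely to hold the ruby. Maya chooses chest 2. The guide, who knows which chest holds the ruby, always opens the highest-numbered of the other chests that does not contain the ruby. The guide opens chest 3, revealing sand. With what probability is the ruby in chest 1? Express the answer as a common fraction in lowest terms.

Consider each possible location of the ruby in turn.
If it is in either of chests 1 and 2 (prior 1/3 each): chest 3 is the highest-numbered option available, probability 1; weight (1/3)·1 = 1/3 each.
If it is in chest 3 (prior 1/3): the guide opened chest 3, so this case is ruled out; weight (1/3)·0 = 0.
The weights sum to 2/3.
So P(the ruby in chest 1 | the guide opened chest 3) = (1/3) / (2/3) = 1/2.

1/2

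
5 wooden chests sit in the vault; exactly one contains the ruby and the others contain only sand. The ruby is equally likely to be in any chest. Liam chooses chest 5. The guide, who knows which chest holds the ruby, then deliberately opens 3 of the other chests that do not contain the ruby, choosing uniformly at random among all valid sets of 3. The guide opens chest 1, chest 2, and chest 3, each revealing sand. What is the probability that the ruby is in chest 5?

Condition on the true location of the ruby.
If it is in any of chests 1, 2, and 3 (prior 1/5 each): that chest was opened and seen not to hold the prize — ruled out; weight (1/5)·0 = 0 each.
If it is in chest 4 (prior 1/5): the guide has no choice, probability 1; weight (1/5)·1 = 1/5.
If it is in chest 5 (prior 1/5): the guide has 4 equally likely choices, so probability 1/4; weight (1/5)·(1/4) = 1/20.
The weights sum to 1/4.
So P(the ruby in chest 5 | the guide opened chest 1, chest 2, and chest 3) = (1/20) / (1/4) = 1/5.

1/5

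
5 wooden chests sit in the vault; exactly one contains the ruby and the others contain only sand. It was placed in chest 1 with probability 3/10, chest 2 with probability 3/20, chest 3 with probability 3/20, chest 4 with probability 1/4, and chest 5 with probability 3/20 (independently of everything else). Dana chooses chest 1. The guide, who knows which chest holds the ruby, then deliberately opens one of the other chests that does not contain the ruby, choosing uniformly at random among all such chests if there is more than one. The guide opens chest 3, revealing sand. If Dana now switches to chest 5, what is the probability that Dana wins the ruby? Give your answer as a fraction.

Consider each possible location of the ruby in turn.
If it is in chest 1 (prior 3/10): the guide has 4 equally likely choices, so probability 1/4; weight (3/10)·(1/4) = 3/40.
If it is in either of chests 2 and 5 (prior 3/20 each): the guide has 3 equally likely choices, so probability 1/3; weight (3/20)·(1/3) = 1/20 each.
If it is in chest 3 (prior 3/20): the guide opened chest 3, so this case is ruled out; weight (3/20)·0 = 0.
If it is in chest 4 (prior 1/4): the guide has 3 equally likely choices, so probability 1/3; weight (1/4)·(1/3) = 1/12.
The weights sum to 31/120.
So P(the ruby in chest 5 | the guide opened chest 3) = (1/20) / (31/120) = 6/31.

6/31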